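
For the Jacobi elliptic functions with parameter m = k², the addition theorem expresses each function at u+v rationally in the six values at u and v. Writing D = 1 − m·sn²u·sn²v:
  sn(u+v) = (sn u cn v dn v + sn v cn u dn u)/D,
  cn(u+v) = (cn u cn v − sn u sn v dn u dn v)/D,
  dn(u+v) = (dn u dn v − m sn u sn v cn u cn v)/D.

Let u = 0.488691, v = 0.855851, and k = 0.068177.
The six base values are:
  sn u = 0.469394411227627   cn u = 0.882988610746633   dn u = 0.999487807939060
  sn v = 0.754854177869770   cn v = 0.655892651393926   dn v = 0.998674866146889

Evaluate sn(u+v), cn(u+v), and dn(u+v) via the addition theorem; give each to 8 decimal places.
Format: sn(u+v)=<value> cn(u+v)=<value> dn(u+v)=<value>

m = k² = 0.004648103329
D = 1 − m·sn²u·sn²v = 0.9994164504627353
sn(u+v) = (sn u·cn v·dn v + sn v·cn u·dn u)/D = 0.9736506245298516/0.9994164504627353 = 0.9742191296521545
cn(u+v) = (cn u·cn v − sn u·sn v·dn u·dn v)/D = 0.2254721774591335/0.9994164504627353 = 0.2256038284688416
dn(u+v) = (dn u·dn v − m·sn u·sn v·cn u·cn v)/D = 0.9972095367757316/0.9994164504627353 = 0.9977917977175761

sn(u+v)=0.97421913 cn(u+v)=0.22560383 dn(u+v)=0.99779180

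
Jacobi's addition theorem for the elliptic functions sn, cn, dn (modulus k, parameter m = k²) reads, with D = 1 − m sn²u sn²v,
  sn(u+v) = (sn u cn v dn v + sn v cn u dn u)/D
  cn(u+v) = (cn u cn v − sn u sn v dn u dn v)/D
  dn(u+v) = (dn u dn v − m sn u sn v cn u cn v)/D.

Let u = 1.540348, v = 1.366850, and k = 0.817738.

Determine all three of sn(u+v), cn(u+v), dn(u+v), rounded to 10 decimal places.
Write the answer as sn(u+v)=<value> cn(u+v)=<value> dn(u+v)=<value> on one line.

sn u = 0.9581510881413283, cn u = 0.2862629775112186, dn u = 0.6213709108106891
sn v = 0.9205984360065471, cn v = 0.3905105883613137, dn v = 0.6582397948486532
m = k² = 0.668695436644
D = 1 − m·sn²u·sn²v = 0.4797203741582526
sn(u+v) = (sn u·cn v·dn v + sn v·cn u·dn u)/D = 0.4100442583132785/0.4797203741582526 = 0.8547568133472919
cn(u+v) = (cn u·cn v − sn u·sn v·dn u·dn v)/D = -0.2489886415217513/0.4797203741582526 = -0.5190286986635545
dn(u+v) = (dn u·dn v − m·sn u·sn v·cn u·cn v)/D = 0.3430738477361648/0.4797203741582526 = 0.7151537983729452

sn(u+v)=0.8547568133 cn(u+v)=-0.5190286987 dn(u+v)=0.7151537984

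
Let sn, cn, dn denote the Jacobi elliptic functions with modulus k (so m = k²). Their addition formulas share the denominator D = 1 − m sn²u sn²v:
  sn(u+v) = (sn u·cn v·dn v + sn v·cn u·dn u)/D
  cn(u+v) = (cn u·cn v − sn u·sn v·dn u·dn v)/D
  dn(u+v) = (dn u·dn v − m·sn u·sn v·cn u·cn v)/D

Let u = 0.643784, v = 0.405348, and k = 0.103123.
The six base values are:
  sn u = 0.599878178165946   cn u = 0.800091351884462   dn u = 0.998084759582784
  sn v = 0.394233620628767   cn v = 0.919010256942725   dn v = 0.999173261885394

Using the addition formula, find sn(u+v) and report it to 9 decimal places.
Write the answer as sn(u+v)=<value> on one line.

sn(u+v)=0.866172390

m = k² = 0.010634353129
D = 1 − m·sn²u·sn²v = 0.9994052362069734
sn(u+v) = (sn u·cn v·dn v + sn v·cn u·dn u)/D = 0.8656572225047293/0.9994052362069734 = 0.8661723904811067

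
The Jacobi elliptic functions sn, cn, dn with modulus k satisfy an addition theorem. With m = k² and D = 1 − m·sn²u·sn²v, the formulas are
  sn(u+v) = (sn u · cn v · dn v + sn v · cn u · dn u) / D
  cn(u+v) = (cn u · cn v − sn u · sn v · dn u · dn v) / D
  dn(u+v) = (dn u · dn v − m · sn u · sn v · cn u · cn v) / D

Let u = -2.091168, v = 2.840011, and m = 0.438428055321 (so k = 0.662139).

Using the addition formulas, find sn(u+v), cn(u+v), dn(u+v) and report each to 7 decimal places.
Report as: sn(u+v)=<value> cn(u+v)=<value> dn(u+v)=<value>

sn u = -0.9768469886748036, cn u = -0.213939151902984, dn u = 0.7626524631496701
sn v = 0.6749182262212444, cn v = -0.7378925314125148, dn v = 0.8945890757509825
m = k² = 0.438428055321
D = 1 − m·sn²u·sn²v = 0.8094303509542541
sn(u+v) = (sn u·cn v·dn v + sn v·cn u·dn u)/D = 0.5347065675605116/0.8094303509542541 = 0.6605961426207148
cn(u+v) = (cn u·cn v − sn u·sn v·dn u·dn v)/D = 0.6076729216063382/0.8094303509542541 = 0.7507414577300445
dn(u+v) = (dn u·dn v − m·sn u·sn v·cn u·cn v)/D = 0.7278915026339156/0.8094303509542541 = 0.8992639104473775

sn(u+v)=0.6605961 cn(u+v)=0.7507415 dn(u+v)=0.8992639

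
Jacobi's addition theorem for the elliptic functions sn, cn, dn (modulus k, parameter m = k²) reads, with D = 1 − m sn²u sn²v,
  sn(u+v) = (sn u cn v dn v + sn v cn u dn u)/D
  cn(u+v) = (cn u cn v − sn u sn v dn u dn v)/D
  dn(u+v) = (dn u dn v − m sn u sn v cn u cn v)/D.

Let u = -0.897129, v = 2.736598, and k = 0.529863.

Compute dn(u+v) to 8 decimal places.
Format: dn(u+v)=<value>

dn(u+v)=0.85029789

sn u = -0.7633682269274917, cn u = 0.6459635826558472, dn u = 0.9145465878531352
sn v = 0.6101494710410524, cn v = -0.7922863263923744, dn v = 0.9462980165660509
m = k² = 0.280754798769
D = 1 − m·sn²u·sn²v = 0.9390929134628987
dn(u+v) = (dn u·dn v − m·sn u·sn v·cn u·cn v)/D = 0.7985087265639451/0.9390929134628987 = 0.8502978939745692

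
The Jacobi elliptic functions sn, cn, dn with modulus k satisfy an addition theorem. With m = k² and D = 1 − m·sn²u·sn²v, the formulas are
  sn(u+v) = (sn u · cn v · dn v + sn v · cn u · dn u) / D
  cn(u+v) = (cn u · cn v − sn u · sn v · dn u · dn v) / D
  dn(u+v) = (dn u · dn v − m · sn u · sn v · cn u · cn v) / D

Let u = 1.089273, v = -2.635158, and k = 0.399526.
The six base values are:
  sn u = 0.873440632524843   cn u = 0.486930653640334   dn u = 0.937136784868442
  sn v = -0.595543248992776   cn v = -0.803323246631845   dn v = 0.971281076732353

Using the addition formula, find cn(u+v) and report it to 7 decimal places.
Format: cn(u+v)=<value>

m = k² = 0.159621024676
D = 1 − m·sn²u·sn²v = 0.9568099716484375
cn(u+v) = (cn u·cn v − sn u·sn v·dn u·dn v)/D = 0.08230962359746664/0.9568099716484375 = 0.08602504785319045

cn(u+v)=0.0860250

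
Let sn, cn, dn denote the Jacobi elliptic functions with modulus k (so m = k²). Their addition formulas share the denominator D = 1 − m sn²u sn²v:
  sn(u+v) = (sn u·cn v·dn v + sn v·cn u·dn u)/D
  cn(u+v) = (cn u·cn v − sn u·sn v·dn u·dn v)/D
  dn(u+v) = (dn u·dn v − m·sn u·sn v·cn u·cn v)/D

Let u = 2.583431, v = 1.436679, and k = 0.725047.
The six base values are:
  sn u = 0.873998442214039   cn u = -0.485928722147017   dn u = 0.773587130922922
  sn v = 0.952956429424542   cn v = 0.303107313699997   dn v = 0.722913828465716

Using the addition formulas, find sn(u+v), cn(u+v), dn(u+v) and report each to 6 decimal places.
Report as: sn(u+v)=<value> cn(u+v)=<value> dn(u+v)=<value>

m = k² = 0.525693152209
D = 1 − m·sn²u·sn²v = 0.6353302611933744
sn(u+v) = (sn u·cn v·dn v + sn v·cn u·dn u)/D = -0.1667131935813584/0.6353302611933744 = -0.2624039869724011
cn(u+v) = (cn u·cn v − sn u·sn v·dn u·dn v)/D = -0.613067085948957/0.6353302611933744 = -0.9649581066662884
dn(u+v) = (dn u·dn v − m·sn u·sn v·cn u·cn v)/D = 0.6237257403126273/0.6353302611933744 = 0.9817346637023873

sn(u+v)=-0.262404 cn(u+v)=-0.964958 dn(u+v)=0.981735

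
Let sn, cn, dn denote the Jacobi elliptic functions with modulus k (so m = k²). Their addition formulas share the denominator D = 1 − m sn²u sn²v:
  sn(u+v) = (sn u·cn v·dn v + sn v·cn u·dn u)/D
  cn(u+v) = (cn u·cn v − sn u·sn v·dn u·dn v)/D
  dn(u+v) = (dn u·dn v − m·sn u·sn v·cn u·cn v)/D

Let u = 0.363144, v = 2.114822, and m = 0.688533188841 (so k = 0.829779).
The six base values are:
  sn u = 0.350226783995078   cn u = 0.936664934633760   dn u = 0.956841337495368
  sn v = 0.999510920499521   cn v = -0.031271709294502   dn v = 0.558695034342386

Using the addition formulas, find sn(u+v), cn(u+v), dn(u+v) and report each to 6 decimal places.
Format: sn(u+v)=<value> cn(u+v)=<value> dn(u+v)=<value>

sn(u+v)=0.971664 cn(u+v)=-0.236367 dn(u+v)=0.591553

m = k² = 0.688533188841
D = 1 − m·sn²u·sn²v = 0.9156279350193
sn(u+v) = (sn u·cn v·dn v + sn v·cn u·dn u)/D = 0.8896824620944475/0.9156279350193 = 0.9716637381489397
cn(u+v) = (cn u·cn v − sn u·sn v·dn u·dn v)/D = -0.2164246567035962/0.9156279350193 = -0.2363674680797439
dn(u+v) = (dn u·dn v − m·sn u·sn v·cn u·cn v)/D = 0.5416423894693187/0.9156279350193 = 0.5915529318771841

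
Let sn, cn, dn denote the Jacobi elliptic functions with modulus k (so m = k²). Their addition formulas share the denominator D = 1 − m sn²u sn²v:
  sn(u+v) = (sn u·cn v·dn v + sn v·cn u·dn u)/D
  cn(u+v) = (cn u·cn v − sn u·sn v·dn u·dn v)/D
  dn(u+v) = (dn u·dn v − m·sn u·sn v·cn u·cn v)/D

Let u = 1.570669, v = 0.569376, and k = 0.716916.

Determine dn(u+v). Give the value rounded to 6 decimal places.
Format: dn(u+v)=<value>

sn u = 0.9785514716633361, cn u = 0.2060024691733551, dn u = 0.7126308590284707
sn v = 0.5266453454601336, cn v = 0.850085101684047, dn v = 0.9259849286602802
m = k² = 0.513968551056
D = 1 − m·sn²u·sn²v = 0.8634975660579654
dn(u+v) = (dn u·dn v − m·sn u·sn v·cn u·cn v)/D = 0.6135008900896357/0.8634975660579654 = 0.7104836356289767

dn(u+v)=0.710484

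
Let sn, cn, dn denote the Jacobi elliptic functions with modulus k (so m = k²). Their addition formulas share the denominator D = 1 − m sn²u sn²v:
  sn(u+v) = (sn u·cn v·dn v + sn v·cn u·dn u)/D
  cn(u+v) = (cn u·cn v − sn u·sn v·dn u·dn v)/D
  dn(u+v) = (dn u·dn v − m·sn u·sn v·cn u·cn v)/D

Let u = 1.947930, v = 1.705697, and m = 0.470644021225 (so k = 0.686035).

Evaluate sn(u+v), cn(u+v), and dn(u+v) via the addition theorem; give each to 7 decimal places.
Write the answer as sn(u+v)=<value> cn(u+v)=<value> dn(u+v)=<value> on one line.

sn(u+v)=0.0063170 cn(u+v)=-0.9999800 dn(u+v)=0.9999906

sn u = 0.9963114838864017, cn u = -0.08581041356430078, dn u = 0.7299462526132192
sn v = 0.9959051385952775, cn v = 0.09040439657185468, dn v = 0.7302071837113177
m = k² = 0.470644021225
D = 1 − m·sn²u·sn²v = 0.5366397602648351
sn(u+v) = (sn u·cn v·dn v + sn v·cn u·dn u)/D = 0.003389946310777701/0.5366397602648351 = 0.006316986853722394
cn(u+v) = (cn u·cn v − sn u·sn v·dn u·dn v)/D = -0.5366290530348778/0.5366397602648351 = -0.9999800476394966
dn(u+v) = (dn u·dn v − m·sn u·sn v·cn u·cn v)/D = 0.5366347209976843/0.5366397602648351 = 0.9999906095904108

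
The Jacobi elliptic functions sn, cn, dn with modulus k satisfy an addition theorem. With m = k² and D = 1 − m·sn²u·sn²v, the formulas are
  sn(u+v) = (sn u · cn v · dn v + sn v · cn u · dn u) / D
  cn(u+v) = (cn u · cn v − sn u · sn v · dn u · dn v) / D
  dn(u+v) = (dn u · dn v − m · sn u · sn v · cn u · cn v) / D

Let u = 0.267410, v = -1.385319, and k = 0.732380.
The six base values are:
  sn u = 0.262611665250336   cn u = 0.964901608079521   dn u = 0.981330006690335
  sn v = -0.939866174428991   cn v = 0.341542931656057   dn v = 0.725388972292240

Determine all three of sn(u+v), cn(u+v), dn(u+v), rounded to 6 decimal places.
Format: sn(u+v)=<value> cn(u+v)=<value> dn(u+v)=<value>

sn(u+v)=-0.852749 cn(u+v)=0.522321 dn(u+v)=0.780996

m = k² = 0.5363804644
D = 1 − m·sn²u·sn²v = 0.967323689167521
sn(u+v) = (sn u·cn v·dn v + sn v·cn u·dn u)/D = -0.8248845420113123/0.967323689167521 = -0.8527492412815901
cn(u+v) = (cn u·cn v − sn u·sn v·dn u·dn v)/D = 0.505253017779657/0.967323689167521 = 0.5223205256293039
dn(u+v) = (dn u·dn v − m·sn u·sn v·cn u·cn v)/D = 0.755475573673956/0.967323689167521 = 0.7809956296264371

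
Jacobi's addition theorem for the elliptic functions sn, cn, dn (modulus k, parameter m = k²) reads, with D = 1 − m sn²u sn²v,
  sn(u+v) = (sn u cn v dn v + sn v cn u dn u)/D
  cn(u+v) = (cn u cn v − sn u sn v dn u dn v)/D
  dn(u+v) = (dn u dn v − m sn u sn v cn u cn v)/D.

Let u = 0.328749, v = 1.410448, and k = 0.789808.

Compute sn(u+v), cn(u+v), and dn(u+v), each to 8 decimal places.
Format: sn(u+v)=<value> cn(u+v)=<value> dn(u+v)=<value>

sn u = 0.3194463849433479, cn u = 0.947604351587004, dn u = 0.967648721784294
sn v = 0.9364795857514193, cn v = 0.3507220915067229, dn v = 0.6730037504405884
m = k² = 0.623796676864
D = 1 − m·sn²u·sn²v = 0.9441741117828129
sn(u+v) = (sn u·cn v·dn v + sn v·cn u·dn u)/D = 0.934104470649497/0.9441741117828129 = 0.9893349743361401
cn(u+v) = (cn u·cn v − sn u·sn v·dn u·dn v)/D = 0.1375266929489927/0.9441741117828129 = 0.1456581908280787
dn(u+v) = (dn u·dn v − m·sn u·sn v·cn u·cn v)/D = 0.5892115393107439/0.9441741117828129 = 0.6240496662190623

sn(u+v)=0.98933497 cn(u+v)=0.14565819 dn(u+v)=0.62404967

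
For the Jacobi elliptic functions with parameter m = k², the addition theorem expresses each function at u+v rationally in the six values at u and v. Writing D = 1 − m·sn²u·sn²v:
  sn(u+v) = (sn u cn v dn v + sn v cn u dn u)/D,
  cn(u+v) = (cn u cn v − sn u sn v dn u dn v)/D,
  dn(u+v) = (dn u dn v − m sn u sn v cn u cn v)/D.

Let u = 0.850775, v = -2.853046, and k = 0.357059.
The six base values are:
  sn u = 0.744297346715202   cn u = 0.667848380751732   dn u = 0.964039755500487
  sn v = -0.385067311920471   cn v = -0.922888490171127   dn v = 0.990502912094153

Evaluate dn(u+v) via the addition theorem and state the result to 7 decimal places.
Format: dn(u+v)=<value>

dn(u+v)=0.9422305

m = k² = 0.127491129481
D = 1 − m·sn²u·sn²v = 0.9895276001255651
dn(u+v) = (dn u·dn v − m·sn u·sn v·cn u·cn v)/D = 0.9323630540422241/0.9895276001255651 = 0.9422304682799276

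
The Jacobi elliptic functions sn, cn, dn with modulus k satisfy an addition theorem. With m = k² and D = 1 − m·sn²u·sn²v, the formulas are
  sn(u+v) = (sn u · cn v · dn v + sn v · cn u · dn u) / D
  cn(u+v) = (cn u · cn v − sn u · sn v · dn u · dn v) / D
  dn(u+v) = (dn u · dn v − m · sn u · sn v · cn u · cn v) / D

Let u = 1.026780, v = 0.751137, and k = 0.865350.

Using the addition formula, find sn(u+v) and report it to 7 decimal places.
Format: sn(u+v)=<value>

sn u = 0.7947592842775483, cn u = 0.6069247729781997, dn u = 0.725952400890011
sn v = 0.6476303759078589, cn v = 0.7619546549509658, dn v = 0.8282038628444093
m = k² = 0.7488306225
D = 1 − m·sn²u·sn²v = 0.8016148150535408
sn(u+v) = (sn u·cn v·dn v + sn v·cn u·dn u)/D = 0.7868808269785265/0.8016148150535408 = 0.9816196160570833

sn(u+v)=0.9816196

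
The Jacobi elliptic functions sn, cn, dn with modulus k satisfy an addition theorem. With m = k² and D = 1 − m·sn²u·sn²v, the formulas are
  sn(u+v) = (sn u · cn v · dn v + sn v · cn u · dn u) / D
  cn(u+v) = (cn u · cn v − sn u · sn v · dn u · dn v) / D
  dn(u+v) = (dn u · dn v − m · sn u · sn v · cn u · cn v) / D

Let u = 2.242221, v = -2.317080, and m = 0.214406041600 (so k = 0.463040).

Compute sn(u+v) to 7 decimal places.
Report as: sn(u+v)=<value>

sn(u+v)=-0.0747742

sn u = 0.8699899482151406, cn u = -0.4930694575864712, dn u = 0.9152703519046258
sn v = -0.8340460311196587, cn v = -0.5516948594771799, dn v = 0.9224164616909827
m = k² = 0.2144060416
D = 1 − m·sn²u·sn²v = 0.8871125848845498
sn(u+v) = (sn u·cn v·dn v + sn v·cn u·dn u)/D = -0.06633310896846522/0.8871125848845498 = -0.07477417195822772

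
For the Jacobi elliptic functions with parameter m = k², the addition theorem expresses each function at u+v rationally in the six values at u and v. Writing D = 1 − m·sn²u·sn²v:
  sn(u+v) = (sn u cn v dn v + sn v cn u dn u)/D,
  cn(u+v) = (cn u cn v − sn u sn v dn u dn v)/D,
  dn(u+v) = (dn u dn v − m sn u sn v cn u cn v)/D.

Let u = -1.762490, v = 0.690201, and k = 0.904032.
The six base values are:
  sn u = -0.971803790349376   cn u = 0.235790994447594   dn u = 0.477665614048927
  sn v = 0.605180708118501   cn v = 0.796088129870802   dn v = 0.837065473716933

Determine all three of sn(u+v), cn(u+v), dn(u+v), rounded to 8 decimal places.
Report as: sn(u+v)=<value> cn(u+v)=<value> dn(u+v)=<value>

m = k² = 0.817273857024
D = 1 − m·sn²u·sn²v = 0.7173200964115495
sn(u+v) = (sn u·cn v·dn v + sn v·cn u·dn u)/D = -0.5794275075661663/0.7173200964115495 = -0.807767007316257
cn(u+v) = (cn u·cn v − sn u·sn v·dn u·dn v)/D = 0.4228615425781056/0.7173200964115495 = 0.5895018760710928
dn(u+v) = (dn u·dn v − m·sn u·sn v·cn u·cn v)/D = 0.4900608857569696/0.7173200964115495 = 0.6831829865195998

sn(u+v)=-0.80776701 cn(u+v)=0.58950188 dn(u+v)=0.68318299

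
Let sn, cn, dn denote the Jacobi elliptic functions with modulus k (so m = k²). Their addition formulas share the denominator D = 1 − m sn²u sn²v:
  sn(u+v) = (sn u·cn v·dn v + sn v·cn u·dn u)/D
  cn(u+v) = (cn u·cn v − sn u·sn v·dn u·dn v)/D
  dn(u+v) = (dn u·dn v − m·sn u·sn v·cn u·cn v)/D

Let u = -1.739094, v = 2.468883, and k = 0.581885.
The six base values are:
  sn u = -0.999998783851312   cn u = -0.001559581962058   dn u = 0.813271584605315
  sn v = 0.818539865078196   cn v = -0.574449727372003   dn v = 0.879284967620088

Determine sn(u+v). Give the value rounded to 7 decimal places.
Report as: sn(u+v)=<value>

sn(u+v)=0.6519705

m = k² = 0.338590153225
D = 1 − m·sn²u·sn²v = 0.7731426060683091
sn(u+v) = (sn u·cn v·dn v + sn v·cn u·dn u)/D = 0.504066189402231/0.7731426060683091 = 0.6519705232202603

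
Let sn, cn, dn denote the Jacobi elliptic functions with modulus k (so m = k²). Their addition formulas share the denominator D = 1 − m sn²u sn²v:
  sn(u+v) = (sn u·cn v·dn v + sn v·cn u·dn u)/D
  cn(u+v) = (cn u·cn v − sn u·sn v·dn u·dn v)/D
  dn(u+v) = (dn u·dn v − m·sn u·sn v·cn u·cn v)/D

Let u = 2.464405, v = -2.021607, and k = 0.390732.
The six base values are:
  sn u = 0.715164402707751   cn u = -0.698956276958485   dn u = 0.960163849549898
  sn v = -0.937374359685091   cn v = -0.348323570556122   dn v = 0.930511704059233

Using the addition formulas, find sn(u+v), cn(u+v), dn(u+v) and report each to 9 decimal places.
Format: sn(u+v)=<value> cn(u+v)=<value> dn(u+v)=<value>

sn(u+v)=0.426551479 cn(u+v)=0.904463286 dn(u+v)=0.986013188

m = k² = 0.152671495824
D = 1 − m·sn²u·sn²v = 0.931388663488522
sn(u+v) = (sn u·cn v·dn v + sn v·cn u·dn u)/D = 0.3972852115155275/0.931388663488522 = 0.4265514785497745
cn(u+v) = (cn u·cn v − sn u·sn v·dn u·dn v)/D = 0.8424068513408458/0.931388663488522 = 0.9044632862349921
dn(u+v) = (dn u·dn v − m·sn u·sn v·cn u·cn v)/D = 0.9183615053983401/0.931388663488522 = 0.9860131880482756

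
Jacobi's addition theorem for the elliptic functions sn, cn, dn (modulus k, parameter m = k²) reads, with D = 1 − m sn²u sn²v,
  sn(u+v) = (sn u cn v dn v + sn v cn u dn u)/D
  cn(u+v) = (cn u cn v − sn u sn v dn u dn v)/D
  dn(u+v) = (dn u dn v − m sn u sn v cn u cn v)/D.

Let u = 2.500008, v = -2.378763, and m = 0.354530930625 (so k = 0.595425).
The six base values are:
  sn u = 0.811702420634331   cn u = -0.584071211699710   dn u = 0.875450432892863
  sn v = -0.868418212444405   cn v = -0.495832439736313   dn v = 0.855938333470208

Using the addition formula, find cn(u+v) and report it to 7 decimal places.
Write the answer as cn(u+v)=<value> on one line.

m = k² = 0.354530930625
D = 1 − m·sn²u·sn²v = 0.8238406664203643
cn(u+v) = (cn u·cn v − sn u·sn v·dn u·dn v)/D = 0.8178031636053429/0.8238406664203643 = 0.9926715163973942

cn(u+v)=0.9926715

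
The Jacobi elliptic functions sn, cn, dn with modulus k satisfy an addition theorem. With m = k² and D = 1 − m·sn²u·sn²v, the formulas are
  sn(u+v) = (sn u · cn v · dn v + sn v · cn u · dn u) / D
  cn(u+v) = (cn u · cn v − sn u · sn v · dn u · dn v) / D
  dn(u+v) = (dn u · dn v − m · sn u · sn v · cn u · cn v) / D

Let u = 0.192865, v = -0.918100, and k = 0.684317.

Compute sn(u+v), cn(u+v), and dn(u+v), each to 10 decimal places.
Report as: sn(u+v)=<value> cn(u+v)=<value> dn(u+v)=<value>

sn u = 0.1911265267264676, cn u = 0.9815654083052626, dn u = 0.9914099454563466
sn v = -0.7627043862970451, cn v = 0.6467472606229174, dn v = 0.8529873553517385
m = k² = 0.468289756489
D = 1 − m·sn²u·sn²v = 0.9900489460401407
sn(u+v) = (sn u·cn v·dn v + sn v·cn u·dn u)/D = -0.6367751048617148/0.9900489460401407 = -0.6431753777513716
cn(u+v) = (cn u·cn v − sn u·sn v·dn u·dn v)/D = 0.7580991896734526/0.9900489460401407 = 0.7657188997630791
dn(u+v) = (dn u·dn v − m·sn u·sn v·cn u·cn v)/D = 0.8889958370922834/0.9900489460401407 = 0.8979311989048265

sn(u+v)=-0.6431753778 cn(u+v)=0.7657188998 dn(u+v)=0.8979311989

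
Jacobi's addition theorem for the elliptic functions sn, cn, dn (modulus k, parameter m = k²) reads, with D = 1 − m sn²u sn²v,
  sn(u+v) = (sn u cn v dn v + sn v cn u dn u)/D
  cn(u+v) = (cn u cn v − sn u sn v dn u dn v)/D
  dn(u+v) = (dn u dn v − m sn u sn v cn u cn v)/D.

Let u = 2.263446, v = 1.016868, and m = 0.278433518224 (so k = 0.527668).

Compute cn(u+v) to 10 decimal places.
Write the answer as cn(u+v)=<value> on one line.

cn(u+v)=-0.9924971143

sn u = 0.8851110021868232, cn u = -0.4653799671320602, dn u = 0.8842336791523162
sn v = 0.8290294644816749, cn v = 0.5592049239958706, dn v = 0.8992416072421608
m = k² = 0.278433518224
D = 1 − m·sn²u·sn²v = 0.8500809140892235
cn(u+v) = (cn u·cn v − sn u·sn v·dn u·dn v)/D = -0.8437028541410731/0.8500809140892235 = -0.9924971142835457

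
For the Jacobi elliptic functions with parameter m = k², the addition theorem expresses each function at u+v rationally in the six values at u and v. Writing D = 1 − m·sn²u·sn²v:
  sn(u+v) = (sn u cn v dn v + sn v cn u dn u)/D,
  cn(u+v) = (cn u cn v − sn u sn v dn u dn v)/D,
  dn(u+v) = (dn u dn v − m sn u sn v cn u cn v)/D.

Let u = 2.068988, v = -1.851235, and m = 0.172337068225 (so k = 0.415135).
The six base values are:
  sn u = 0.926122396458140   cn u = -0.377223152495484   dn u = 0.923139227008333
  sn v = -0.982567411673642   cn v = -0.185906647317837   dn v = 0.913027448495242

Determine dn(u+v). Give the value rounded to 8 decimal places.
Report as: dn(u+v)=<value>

dn(u+v)=0.99598096

m = k² = 0.172337068225
D = 1 − m·sn²u·sn²v = 0.8572946725864691
dn(u+v) = (dn u·dn v − m·sn u·sn v·cn u·cn v)/D = 0.8538491741544364/0.8572946725864691 = 0.9959809636730418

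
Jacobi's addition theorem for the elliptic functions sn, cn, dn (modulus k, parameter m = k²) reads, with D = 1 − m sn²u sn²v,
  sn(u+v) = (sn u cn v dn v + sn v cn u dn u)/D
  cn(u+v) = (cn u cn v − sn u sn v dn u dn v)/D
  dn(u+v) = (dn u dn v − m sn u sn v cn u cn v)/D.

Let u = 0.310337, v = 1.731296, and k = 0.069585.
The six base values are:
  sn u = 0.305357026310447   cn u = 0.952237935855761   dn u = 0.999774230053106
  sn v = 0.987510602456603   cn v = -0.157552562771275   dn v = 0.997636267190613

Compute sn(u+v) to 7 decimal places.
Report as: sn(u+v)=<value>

m = k² = 0.004842072225
D = 1 − m·sn²u·sn²v = 0.9995597183020176
sn(u+v) = (sn u·cn v·dn v + sn v·cn u·dn u)/D = 0.892136692680082/0.9995597183020176 = 0.892529657153033

sn(u+v)=0.8925297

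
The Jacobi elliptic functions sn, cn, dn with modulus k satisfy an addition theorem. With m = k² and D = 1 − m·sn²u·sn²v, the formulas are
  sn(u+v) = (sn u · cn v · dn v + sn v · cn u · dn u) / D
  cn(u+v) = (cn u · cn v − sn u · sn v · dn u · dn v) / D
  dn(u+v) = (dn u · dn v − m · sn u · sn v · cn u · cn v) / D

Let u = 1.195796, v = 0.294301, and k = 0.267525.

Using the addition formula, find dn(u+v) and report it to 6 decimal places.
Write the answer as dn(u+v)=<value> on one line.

sn u = 0.9247958830980861, cn u = 0.3804636311197577, dn u = 0.9689118958644912
sn v = 0.289785060340127, cn v = 0.9570917504626549, dn v = 0.9969904279410419
m = k² = 0.071569625625
D = 1 − m·sn²u·sn²v = 0.9948598889141324
dn(u+v) = (dn u·dn v − m·sn u·sn v·cn u·cn v)/D = 0.9590116747727873/0.9948598889141324 = 0.9639665700257825

dn(u+v)=0.963967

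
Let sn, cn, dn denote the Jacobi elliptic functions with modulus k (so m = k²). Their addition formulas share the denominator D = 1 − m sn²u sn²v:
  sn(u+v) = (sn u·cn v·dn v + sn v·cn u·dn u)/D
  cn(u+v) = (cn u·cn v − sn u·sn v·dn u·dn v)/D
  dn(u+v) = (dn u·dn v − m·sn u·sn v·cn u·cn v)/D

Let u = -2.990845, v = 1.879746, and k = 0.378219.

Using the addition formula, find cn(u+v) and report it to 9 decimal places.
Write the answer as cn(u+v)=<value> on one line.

cn(u+v)=0.466372499

sn u = -0.2693036180376177, cn u = -0.9630553261946319, dn u = 0.9947991793261445
sn v = 0.9737397942217937, cn v = -0.2276638160729521, dn v = 0.929712195116087
m = k² = 0.143049611961
D = 1 − m·sn²u·sn²v = 0.9901631307695069
cn(u+v) = (cn u·cn v − sn u·sn v·dn u·dn v)/D = 0.4617848533540144/0.9901631307695069 = 0.4663724986357931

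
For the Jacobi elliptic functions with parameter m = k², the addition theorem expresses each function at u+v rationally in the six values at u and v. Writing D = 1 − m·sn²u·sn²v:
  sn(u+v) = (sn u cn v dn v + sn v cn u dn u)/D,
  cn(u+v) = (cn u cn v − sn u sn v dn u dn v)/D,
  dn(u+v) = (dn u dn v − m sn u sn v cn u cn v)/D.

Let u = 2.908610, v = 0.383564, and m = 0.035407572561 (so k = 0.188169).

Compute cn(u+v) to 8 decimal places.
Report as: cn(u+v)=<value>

cn(u+v)=-0.99254363

sn u = 0.2582937932255161, cn u = -0.9660664140633264, dn u = 0.9988181814481101
sn v = 0.3739280635196979, cn v = 0.9274577097164101, dn v = 0.9975215463463161
m = k² = 0.035407572561
D = 1 − m·sn²u·sn²v = 0.9996697063569527
cn(u+v) = (cn u·cn v − sn u·sn v·dn u·dn v)/D = -0.9922158034806416/0.9996697063569527 = -0.992543634333509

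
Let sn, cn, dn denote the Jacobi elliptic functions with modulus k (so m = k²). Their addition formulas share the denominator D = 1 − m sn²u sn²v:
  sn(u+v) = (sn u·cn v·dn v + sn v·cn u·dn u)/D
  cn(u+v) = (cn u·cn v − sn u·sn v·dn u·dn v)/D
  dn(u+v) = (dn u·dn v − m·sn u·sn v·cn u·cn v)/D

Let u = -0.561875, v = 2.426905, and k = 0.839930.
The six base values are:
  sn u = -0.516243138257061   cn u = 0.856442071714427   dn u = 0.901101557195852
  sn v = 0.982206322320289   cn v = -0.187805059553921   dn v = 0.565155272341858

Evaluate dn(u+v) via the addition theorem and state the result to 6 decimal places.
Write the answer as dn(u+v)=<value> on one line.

dn(u+v)=0.551816

m = k² = 0.7054824049
D = 1 − m·sn²u·sn²v = 0.8186154793289547
dn(u+v) = (dn u·dn v − m·sn u·sn v·cn u·cn v)/D = 0.4517251274654378/0.8186154793289547 = 0.551816009924136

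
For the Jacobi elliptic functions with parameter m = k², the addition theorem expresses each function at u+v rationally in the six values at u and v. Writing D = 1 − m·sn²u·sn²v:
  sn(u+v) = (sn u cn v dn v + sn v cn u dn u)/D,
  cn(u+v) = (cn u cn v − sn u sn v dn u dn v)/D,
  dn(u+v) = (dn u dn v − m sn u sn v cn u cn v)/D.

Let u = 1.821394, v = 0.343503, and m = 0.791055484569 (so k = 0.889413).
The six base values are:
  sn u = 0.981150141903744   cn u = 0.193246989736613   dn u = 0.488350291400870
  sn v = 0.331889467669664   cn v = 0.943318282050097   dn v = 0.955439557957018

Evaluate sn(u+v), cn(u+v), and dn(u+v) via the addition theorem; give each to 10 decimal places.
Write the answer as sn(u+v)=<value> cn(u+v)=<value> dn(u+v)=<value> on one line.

sn(u+v)=0.9994508561 cn(u+v)=0.0331358741 dn(u+v)=0.4580535814

m = k² = 0.791055484569
D = 1 − m·sn²u·sn²v = 0.916118762496488
sn(u+v) = (sn u·cn v·dn v + sn v·cn u·dn u)/D = 0.9156156815079805/0.916118762496488 = 0.9994508561454013
cn(u+v) = (cn u·cn v − sn u·sn v·dn u·dn v)/D = 0.03035639594505491/0.916118762496488 = 0.03313587406760626
dn(u+v) = (dn u·dn v − m·sn u·sn v·cn u·cn v)/D = 0.4196314801130011/0.916118762496488 = 0.4580535813604296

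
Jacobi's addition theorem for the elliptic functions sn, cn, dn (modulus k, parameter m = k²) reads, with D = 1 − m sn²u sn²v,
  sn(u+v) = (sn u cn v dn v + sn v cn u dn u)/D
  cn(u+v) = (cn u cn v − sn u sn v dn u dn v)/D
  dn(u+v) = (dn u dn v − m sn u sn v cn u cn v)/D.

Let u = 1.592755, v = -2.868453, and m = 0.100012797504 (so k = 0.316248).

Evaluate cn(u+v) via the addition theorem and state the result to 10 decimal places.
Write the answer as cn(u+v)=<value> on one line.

sn u = 0.9998255065179308, cn u = 0.0186803778378055, dn u = 0.9486949470790854
sn v = -0.3482518047701286, cn v = -0.9374010243616913, dn v = 0.9939167550528857
m = k² = 0.100012797504
D = 1 − m·sn²u·sn²v = 0.9878747486373463
cn(u+v) = (cn u·cn v − sn u·sn v·dn u·dn v)/D = 0.3108066116692589/0.9878747486373463 = 0.3146214761516873

cn(u+v)=0.3146214762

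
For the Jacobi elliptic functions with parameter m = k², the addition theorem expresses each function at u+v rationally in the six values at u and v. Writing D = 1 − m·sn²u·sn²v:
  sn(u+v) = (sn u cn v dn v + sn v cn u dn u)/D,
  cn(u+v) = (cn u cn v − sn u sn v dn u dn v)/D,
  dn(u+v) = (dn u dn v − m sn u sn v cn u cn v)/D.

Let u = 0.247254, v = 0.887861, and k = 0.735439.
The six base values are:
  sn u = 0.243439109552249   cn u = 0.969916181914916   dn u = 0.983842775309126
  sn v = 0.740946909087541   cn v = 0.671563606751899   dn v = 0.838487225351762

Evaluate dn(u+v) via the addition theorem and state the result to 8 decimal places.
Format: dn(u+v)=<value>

m = k² = 0.540870522721
D = 1 − m·sn²u·sn²v = 0.9824026125531032
dn(u+v) = (dn u·dn v − m·sn u·sn v·cn u·cn v)/D = 0.7613930290469679/0.9824026125531032 = 0.7750315596863412

dn(u+v)=0.77503156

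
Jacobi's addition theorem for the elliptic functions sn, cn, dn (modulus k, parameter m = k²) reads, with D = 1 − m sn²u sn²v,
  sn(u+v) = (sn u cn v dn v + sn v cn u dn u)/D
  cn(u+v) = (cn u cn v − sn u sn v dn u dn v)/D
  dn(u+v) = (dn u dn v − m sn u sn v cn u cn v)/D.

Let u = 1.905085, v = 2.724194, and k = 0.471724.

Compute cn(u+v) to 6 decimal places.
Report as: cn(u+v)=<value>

sn u = 0.9787182733708504, cn u = -0.2052085314259166, dn u = 0.8870439979118803
sn v = 0.5728990982090884, cn v = -0.8196259044656979, dn v = 0.9627901121754929
m = k² = 0.222523532176
D = 1 − m·sn²u·sn²v = 0.93004035190963
cn(u+v) = (cn u·cn v − sn u·sn v·dn u·dn v)/D = -0.3106702457025077/0.93004035190963 = -0.3340395339456141

cn(u+v)=-0.334040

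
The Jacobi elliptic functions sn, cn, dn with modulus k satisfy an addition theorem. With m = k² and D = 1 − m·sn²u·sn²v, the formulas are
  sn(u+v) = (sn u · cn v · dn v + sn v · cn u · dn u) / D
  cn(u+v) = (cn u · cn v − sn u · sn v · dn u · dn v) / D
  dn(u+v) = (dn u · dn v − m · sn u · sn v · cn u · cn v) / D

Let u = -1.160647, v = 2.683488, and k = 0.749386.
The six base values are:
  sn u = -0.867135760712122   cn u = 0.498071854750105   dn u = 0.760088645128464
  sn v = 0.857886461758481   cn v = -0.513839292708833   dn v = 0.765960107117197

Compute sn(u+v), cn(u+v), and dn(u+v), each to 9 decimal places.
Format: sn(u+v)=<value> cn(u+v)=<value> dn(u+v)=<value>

m = k² = 0.561579376996
D = 1 − m·sn²u·sn²v = 0.6892257885409882
sn(u+v) = (sn u·cn v·dn v + sn v·cn u·dn u)/D = 0.6660652332703954/0.6892257885409882 = 0.9663962729548744
cn(u+v) = (cn u·cn v − sn u·sn v·dn u·dn v)/D = 0.177170236265578/0.6892257885409882 = 0.2570568879040743
dn(u+v) = (dn u·dn v − m·sn u·sn v·cn u·cn v)/D = 0.4752804298760093/0.6892257885409882 = 0.6895859641034665

sn(u+v)=0.966396273 cn(u+v)=0.257056888 dn(u+v)=0.689585964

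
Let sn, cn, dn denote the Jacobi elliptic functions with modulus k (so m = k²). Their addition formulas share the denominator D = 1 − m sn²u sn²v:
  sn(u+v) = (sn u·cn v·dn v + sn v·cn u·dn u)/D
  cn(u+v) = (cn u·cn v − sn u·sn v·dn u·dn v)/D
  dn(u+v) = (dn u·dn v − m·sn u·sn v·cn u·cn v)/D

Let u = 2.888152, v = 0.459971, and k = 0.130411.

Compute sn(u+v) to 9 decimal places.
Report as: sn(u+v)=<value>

sn(u+v)=-0.191827124

sn u = 0.2637174981288886, cn u = -0.9645999591440172, dn u = 0.999408431793665
sn v = 0.4436852147545244, cn v = 0.896182699123472, dn v = 0.998324623869542
m = k² = 0.017007028921
D = 1 − m·sn²u·sn²v = 0.9997671607147419
sn(u+v) = (sn u·cn v·dn v + sn v·cn u·dn u)/D = -0.1917824589488074/0.9997671607147419 = -0.1918271238392152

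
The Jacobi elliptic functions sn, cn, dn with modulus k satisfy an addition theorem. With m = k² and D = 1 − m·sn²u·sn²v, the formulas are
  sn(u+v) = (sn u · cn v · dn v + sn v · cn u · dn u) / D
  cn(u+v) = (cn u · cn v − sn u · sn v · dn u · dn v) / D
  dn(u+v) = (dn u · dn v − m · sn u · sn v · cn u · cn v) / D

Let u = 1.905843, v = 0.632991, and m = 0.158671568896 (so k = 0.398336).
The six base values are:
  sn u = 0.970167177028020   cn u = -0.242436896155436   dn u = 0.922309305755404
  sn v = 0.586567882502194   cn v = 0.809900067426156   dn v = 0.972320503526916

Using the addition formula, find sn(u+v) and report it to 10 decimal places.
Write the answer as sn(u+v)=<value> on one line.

sn(u+v)=0.6671108776

m = k² = 0.158671568896
D = 1 − m·sn²u·sn²v = 0.9486158910669091
sn(u+v) = (sn u·cn v·dn v + sn v·cn u·dn u)/D = 0.6328319795925122/0.9486158910669091 = 0.6671108775974284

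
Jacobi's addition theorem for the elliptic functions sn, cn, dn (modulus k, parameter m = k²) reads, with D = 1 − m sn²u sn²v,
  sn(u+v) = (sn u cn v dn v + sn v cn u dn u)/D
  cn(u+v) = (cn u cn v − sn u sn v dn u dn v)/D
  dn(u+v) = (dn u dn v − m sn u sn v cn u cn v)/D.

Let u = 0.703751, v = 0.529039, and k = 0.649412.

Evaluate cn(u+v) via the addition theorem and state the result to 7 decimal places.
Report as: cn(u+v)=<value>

sn u = 0.6301212074202946, cn u = 0.7764967894068784, dn u = 0.9124410056850723
sn v = 0.4962234934661738, cn v = 0.8681948194571459, dn v = 0.9466534145715202
m = k² = 0.421735945744
D = 1 − m·sn²u·sn²v = 0.9587671403698882
cn(u+v) = (cn u·cn v − sn u·sn v·dn u·dn v)/D = 0.40406750874987/0.9587671403698882 = 0.4214448866009139

cn(u+v)=0.4214449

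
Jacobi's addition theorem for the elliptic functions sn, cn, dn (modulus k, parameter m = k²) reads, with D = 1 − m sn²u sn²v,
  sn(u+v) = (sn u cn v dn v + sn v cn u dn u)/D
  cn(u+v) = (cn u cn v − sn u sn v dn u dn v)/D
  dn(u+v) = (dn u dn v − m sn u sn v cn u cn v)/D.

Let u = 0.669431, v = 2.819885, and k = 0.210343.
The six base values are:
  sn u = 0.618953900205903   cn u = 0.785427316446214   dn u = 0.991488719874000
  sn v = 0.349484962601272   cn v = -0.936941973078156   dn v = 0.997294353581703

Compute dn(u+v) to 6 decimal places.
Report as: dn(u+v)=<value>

m = k² = 0.044244177649
D = 1 − m·sn²u·sn²v = 0.9979297169657402
dn(u+v) = (dn u·dn v − m·sn u·sn v·cn u·cn v)/D = 0.9958491657581064/0.9979297169657402 = 0.9979151325266074

dn(u+v)=0.997915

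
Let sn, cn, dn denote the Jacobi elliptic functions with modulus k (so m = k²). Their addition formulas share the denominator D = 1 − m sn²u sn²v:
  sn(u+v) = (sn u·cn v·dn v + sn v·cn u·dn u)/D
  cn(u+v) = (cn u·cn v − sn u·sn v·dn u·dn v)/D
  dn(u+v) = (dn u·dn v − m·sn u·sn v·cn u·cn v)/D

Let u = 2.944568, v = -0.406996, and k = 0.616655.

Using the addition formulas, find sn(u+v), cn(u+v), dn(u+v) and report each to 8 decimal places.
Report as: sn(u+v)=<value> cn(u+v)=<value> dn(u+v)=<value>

sn u = 0.5412063278564067, cn u = -0.8408898326702396, dn u = 0.9426660184213334
sn v = -0.392063724174953, cn v = 0.9199380610595837, dn v = 0.9703340698850306
m = k² = 0.380263389025
D = 1 − m·sn²u·sn²v = 0.9828792191649531
sn(u+v) = (sn u·cn v·dn v + sn v·cn u·dn u)/D = 0.7938867311657499/0.9828792191649531 = 0.8077154503685918
cn(u+v) = (cn u·cn v − sn u·sn v·dn u·dn v)/D = -0.579478573844856/0.9828792191649531 = -0.5895725156720443
dn(u+v) = (dn u·dn v − m·sn u·sn v·cn u·cn v)/D = 0.8522841210450843/0.9828792191649531 = 0.867130064840702

sn(u+v)=0.80771545 cn(u+v)=-0.58957252 dn(u+v)=0.86713006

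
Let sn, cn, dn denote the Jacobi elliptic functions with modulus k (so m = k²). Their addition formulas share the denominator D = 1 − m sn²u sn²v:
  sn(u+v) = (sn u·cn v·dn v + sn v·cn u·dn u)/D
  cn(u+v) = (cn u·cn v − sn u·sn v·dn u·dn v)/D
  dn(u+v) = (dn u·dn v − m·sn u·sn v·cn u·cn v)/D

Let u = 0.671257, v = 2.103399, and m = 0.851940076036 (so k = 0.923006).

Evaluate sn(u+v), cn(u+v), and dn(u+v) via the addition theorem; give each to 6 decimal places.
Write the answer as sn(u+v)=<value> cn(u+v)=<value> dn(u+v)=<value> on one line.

sn u = 0.5911691006457572, cn u = 0.8065476392883972, dn u = 0.8380114621802737
sn v = 0.9935576256430906, cn v = 0.1133280394538982, dn v = 0.3987500453698093
m = k² = 0.851940076036
D = 1 − m·sn²u·sn²v = 0.70608711713444
sn(u+v) = (sn u·cn v·dn v + sn v·cn u·dn u)/D = 0.6982564624474161/0.70608711713444 = 0.9889097896038615
cn(u+v) = (cn u·cn v − sn u·sn v·dn u·dn v)/D = -0.1048662463981832/0.70608711713444 = -0.1485174334064737
dn(u+v) = (dn u·dn v − m·sn u·sn v·cn u·cn v)/D = 0.2884186804185062/0.70608711713444 = 0.4084746392045995

sn(u+v)=0.988910 cn(u+v)=-0.148517 dn(u+v)=0.408475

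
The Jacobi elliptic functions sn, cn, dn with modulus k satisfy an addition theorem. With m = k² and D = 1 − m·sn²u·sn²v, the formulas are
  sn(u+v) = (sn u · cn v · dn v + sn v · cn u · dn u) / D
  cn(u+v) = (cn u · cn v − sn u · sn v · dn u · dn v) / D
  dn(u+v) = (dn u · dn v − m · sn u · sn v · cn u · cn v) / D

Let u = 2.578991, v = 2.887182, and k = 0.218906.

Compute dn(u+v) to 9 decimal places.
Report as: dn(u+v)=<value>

sn u = 0.5643728809462383, cn u = -0.8255199884027298, dn u = 0.9923390193731595
sn v = 0.2887286862009352, cn v = -0.9574109597057482, dn v = 0.9980006004703047
m = k² = 0.047919836836
D = 1 − m·sn²u·sn²v = 0.9987275888267786
dn(u+v) = (dn u·dn v − m·sn u·sn v·cn u·cn v)/D = 0.9841833426050531/0.9987275888267786 = 0.9854372239393018

dn(u+v)=0.985437224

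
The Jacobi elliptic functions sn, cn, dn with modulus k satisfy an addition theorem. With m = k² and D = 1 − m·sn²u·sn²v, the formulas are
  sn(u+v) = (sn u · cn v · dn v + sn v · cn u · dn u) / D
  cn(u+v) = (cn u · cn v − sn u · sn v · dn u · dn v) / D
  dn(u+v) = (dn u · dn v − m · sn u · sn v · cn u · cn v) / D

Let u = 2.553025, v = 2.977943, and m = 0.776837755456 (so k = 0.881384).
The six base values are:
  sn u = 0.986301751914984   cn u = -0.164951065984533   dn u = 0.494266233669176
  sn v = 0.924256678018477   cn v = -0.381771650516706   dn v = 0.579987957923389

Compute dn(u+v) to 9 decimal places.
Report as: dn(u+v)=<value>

dn(u+v)=0.682968643

m = k² = 0.776837755456
D = 1 − m·sn²u·sn²v = 0.3544422070343173
dn(u+v) = (dn u·dn v − m·sn u·sn v·cn u·cn v)/D = 0.2420729131238385/0.3544422070343173 = 0.6829686428975454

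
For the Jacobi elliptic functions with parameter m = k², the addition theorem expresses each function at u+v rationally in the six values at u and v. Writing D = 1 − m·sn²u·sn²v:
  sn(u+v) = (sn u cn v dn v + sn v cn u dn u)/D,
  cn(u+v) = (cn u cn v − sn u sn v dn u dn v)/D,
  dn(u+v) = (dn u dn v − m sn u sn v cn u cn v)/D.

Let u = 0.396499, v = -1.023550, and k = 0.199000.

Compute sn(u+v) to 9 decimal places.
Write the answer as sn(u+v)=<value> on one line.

sn u = 0.3858236540279525, cn u = 0.922572548904702, dn u = 0.9970481429783678
sn v = -0.8509642661872623, cn v = 0.5252235882672961, dn v = 0.9855573675031016
m = k² = 0.039601
D = 1 − m·sn²u·sn²v = 0.9957311932027238
sn(u+v) = (sn u·cn v·dn v + sn v·cn u·dn u)/D = -0.5830418634259054/0.9957311932027238 = -0.5855414266480675

sn(u+v)=-0.585541427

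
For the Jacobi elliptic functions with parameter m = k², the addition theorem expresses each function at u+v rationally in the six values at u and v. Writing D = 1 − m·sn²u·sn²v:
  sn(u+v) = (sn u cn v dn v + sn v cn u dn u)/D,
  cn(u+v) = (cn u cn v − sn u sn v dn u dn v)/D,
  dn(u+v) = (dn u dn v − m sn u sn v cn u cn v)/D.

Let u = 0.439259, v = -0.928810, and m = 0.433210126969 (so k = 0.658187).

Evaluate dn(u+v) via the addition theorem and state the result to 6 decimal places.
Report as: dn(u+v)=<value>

dn(u+v)=0.952410

sn u = 0.4199517256969396, cn u = 0.9075464440369773, dn u = 0.9610407376606658
sn v = -0.7710503069404467, cn v = 0.6367742332782027, dn v = 0.8616545318617988
m = k² = 0.433210126969
D = 1 − m·sn²u·sn²v = 0.9545783643124242
dn(u+v) = (dn u·dn v − m·sn u·sn v·cn u·cn v)/D = 0.9091504128498206/0.9545783643124242 = 0.9524104534934383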